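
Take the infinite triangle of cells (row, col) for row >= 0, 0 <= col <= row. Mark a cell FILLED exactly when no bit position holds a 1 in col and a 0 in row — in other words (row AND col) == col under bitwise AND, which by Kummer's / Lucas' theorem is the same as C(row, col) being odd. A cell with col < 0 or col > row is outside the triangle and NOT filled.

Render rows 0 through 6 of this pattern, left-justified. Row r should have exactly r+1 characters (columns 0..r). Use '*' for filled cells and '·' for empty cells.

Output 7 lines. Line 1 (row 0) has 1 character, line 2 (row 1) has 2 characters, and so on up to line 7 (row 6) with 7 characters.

Answer: *
**
*·*
****
*···*
**··**
*·*·*·*

Derivation:
r0=0: *
r1=1: **
r2=10: *·*
r3=11: ****
r4=100: *···*
r5=101: **··**
r6=110: *·*·*·*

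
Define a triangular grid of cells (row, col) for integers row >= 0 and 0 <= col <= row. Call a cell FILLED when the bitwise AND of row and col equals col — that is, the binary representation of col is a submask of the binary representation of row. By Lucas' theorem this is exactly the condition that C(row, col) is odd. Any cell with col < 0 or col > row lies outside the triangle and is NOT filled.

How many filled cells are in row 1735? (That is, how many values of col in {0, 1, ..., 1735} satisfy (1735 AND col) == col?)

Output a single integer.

Answer: 128

Derivation:
1735 in binary = 11011000111
popcount(1735) = number of 1-bits in 11011000111 = 7
A col c satisfies (1735 AND c) == c iff every set bit of c is also set in 1735; each of the 7 set bits of 1735 can independently be on or off in c.
count = 2^7 = 128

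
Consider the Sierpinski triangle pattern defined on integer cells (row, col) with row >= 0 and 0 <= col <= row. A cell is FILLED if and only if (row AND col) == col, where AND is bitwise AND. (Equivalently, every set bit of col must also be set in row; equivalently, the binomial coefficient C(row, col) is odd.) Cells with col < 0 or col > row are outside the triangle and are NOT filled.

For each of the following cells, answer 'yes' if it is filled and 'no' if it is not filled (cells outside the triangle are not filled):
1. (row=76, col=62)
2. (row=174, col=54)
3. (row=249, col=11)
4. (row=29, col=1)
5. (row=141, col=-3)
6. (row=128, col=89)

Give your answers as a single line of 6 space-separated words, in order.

Answer: no no no yes no no

Derivation:
(76,62): row=0b1001100, col=0b111110, row AND col = 0b1100 = 12; 12 != 62 -> empty
(174,54): row=0b10101110, col=0b110110, row AND col = 0b100110 = 38; 38 != 54 -> empty
(249,11): row=0b11111001, col=0b1011, row AND col = 0b1001 = 9; 9 != 11 -> empty
(29,1): row=0b11101, col=0b1, row AND col = 0b1 = 1; 1 == 1 -> filled
(141,-3): col outside [0, 141] -> not filled
(128,89): row=0b10000000, col=0b1011001, row AND col = 0b0 = 0; 0 != 89 -> empty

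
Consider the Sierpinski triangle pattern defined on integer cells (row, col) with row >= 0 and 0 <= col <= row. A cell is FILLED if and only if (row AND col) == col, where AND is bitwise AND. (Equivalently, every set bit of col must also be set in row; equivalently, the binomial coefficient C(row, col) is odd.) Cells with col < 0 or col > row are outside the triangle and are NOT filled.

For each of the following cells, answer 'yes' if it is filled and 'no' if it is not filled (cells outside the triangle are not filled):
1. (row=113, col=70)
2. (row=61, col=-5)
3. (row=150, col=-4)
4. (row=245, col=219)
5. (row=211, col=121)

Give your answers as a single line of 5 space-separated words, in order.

(113,70): row=0b1110001, col=0b1000110, row AND col = 0b1000000 = 64; 64 != 70 -> empty
(61,-5): col outside [0, 61] -> not filled
(150,-4): col outside [0, 150] -> not filled
(245,219): row=0b11110101, col=0b11011011, row AND col = 0b11010001 = 209; 209 != 219 -> empty
(211,121): row=0b11010011, col=0b1111001, row AND col = 0b1010001 = 81; 81 != 121 -> empty

Answer: no no no no no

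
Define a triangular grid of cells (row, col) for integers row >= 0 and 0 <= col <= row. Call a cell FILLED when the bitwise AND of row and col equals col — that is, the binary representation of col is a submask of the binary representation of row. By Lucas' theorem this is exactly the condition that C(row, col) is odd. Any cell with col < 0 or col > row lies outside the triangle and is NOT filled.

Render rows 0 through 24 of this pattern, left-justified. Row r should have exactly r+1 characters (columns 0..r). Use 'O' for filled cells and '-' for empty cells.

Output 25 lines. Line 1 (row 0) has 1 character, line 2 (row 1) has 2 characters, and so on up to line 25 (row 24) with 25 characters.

r0=0: O
r1=1: OO
r2=10: O-O
r3=11: OOOO
r4=100: O---O
r5=101: OO--OO
r6=110: O-O-O-O
r7=111: OOOOOOOO
r8=1000: O-------O
r9=1001: OO------OO
r10=1010: O-O-----O-O
r11=1011: OOOO----OOOO
r12=1100: O---O---O---O
r13=1101: OO--OO--OO--OO
r14=1110: O-O-O-O-O-O-O-O
r15=1111: OOOOOOOOOOOOOOOO
r16=10000: O---------------O
r17=10001: OO--------------OO
r18=10010: O-O-------------O-O
r19=10011: OOOO------------OOOO
r20=10100: O---O-----------O---O
r21=10101: OO--OO----------OO--OO
r22=10110: O-O-O-O---------O-O-O-O
r23=10111: OOOOOOOO--------OOOOOOOO
r24=11000: O-------O-------O-------O

Answer: O
OO
O-O
OOOO
O---O
OO--OO
O-O-O-O
OOOOOOOO
O-------O
OO------OO
O-O-----O-O
OOOO----OOOO
O---O---O---O
OO--OO--OO--OO
O-O-O-O-O-O-O-O
OOOOOOOOOOOOOOOO
O---------------O
OO--------------OO
O-O-------------O-O
OOOO------------OOOO
O---O-----------O---O
OO--OO----------OO--OO
O-O-O-O---------O-O-O-O
OOOOOOOO--------OOOOOOOO
O-------O-------O-------O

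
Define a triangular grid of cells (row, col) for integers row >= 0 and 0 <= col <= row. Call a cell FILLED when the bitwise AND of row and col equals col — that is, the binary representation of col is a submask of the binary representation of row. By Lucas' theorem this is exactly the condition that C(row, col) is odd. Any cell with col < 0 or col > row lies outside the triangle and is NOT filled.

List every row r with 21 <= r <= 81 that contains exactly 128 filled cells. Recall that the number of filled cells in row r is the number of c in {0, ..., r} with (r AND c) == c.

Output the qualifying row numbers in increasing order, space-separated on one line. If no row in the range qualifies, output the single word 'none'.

Answer: none

Derivation:
Row r has 2^popcount(r) filled cells, so we need popcount(r) = log2(128) = 7.
Scan r = 21..81 and keep those with exactly 7 one-bits:
r=21=10101 popcount=3 -> skip
r=22=10110 popcount=3 -> skip
r=23=10111 popcount=4 -> skip
r=24=11000 popcount=2 -> skip
r=25=11001 popcount=3 -> skip
r=26=11010 popcount=3 -> skip
r=27=11011 popcount=4 -> skip
r=28=11100 popcount=3 -> skip
r=29=11101 popcount=4 -> skip
r=30=11110 popcount=4 -> skip
r=31=11111 popcount=5 -> skip
r=32=100000 popcount=1 -> skip
r=33=100001 popcount=2 -> skip
r=34=100010 popcount=2 -> skip
r=35=100011 popcount=3 -> skip
r=36=100100 popcount=2 -> skip
r=37=100101 popcount=3 -> skip
r=38=100110 popcount=3 -> skip
r=39=100111 popcount=4 -> skip
r=40=101000 popcount=2 -> skip
r=41=101001 popcount=3 -> skip
r=42=101010 popcount=3 -> skip
r=43=101011 popcount=4 -> skip
r=44=101100 popcount=3 -> skip
r=45=101101 popcount=4 -> skip
r=46=101110 popcount=4 -> skip
r=47=101111 popcount=5 -> skip
r=48=110000 popcount=2 -> skip
r=49=110001 popcount=3 -> skip
r=50=110010 popcount=3 -> skip
r=51=110011 popcount=4 -> skip
r=52=110100 popcount=3 -> skip
r=53=110101 popcount=4 -> skip
r=54=110110 popcount=4 -> skip
r=55=110111 popcount=5 -> skip
r=56=111000 popcount=3 -> skip
r=57=111001 popcount=4 -> skip
r=58=111010 popcount=4 -> skip
r=59=111011 popcount=5 -> skip
r=60=111100 popcount=4 -> skip
r=61=111101 popcount=5 -> skip
r=62=111110 popcount=5 -> skip
r=63=111111 popcount=6 -> skip
r=64=1000000 popcount=1 -> skip
r=65=1000001 popcount=2 -> skip
r=66=1000010 popcount=2 -> skip
r=67=1000011 popcount=3 -> skip
r=68=1000100 popcount=2 -> skip
r=69=1000101 popcount=3 -> skip
r=70=1000110 popcount=3 -> skip
r=71=1000111 popcount=4 -> skip
r=72=1001000 popcount=2 -> skip
r=73=1001001 popcount=3 -> skip
r=74=1001010 popcount=3 -> skip
r=75=1001011 popcount=4 -> skip
r=76=1001100 popcount=3 -> skip
r=77=1001101 popcount=4 -> skip
r=78=1001110 popcount=4 -> skip
r=79=1001111 popcount=5 -> skip
r=80=1010000 popcount=2 -> skip
r=81=1010001 popcount=3 -> skip
Kept rows: none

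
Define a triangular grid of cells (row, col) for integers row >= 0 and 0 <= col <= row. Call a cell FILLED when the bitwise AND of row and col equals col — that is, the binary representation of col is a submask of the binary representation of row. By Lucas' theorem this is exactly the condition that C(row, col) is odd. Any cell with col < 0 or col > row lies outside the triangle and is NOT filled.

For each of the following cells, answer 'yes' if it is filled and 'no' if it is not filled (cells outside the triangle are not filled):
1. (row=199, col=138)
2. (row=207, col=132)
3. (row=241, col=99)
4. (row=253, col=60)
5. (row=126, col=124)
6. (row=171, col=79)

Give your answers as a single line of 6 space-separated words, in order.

Answer: no yes no yes yes no

Derivation:
(199,138): row=0b11000111, col=0b10001010, row AND col = 0b10000010 = 130; 130 != 138 -> empty
(207,132): row=0b11001111, col=0b10000100, row AND col = 0b10000100 = 132; 132 == 132 -> filled
(241,99): row=0b11110001, col=0b1100011, row AND col = 0b1100001 = 97; 97 != 99 -> empty
(253,60): row=0b11111101, col=0b111100, row AND col = 0b111100 = 60; 60 == 60 -> filled
(126,124): row=0b1111110, col=0b1111100, row AND col = 0b1111100 = 124; 124 == 124 -> filled
(171,79): row=0b10101011, col=0b1001111, row AND col = 0b1011 = 11; 11 != 79 -> empty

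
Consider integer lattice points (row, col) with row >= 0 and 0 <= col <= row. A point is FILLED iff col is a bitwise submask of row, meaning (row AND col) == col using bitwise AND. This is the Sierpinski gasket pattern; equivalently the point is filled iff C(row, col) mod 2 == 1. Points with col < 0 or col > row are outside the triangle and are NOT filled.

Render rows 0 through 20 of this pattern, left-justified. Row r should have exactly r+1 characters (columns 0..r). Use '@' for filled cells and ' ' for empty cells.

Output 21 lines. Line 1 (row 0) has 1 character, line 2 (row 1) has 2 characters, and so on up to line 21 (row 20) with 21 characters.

r0=0: @
r1=1: @@
r2=10: @ @
r3=11: @@@@
r4=100: @   @
r5=101: @@  @@
r6=110: @ @ @ @
r7=111: @@@@@@@@
r8=1000: @       @
r9=1001: @@      @@
r10=1010: @ @     @ @
r11=1011: @@@@    @@@@
r12=1100: @   @   @   @
r13=1101: @@  @@  @@  @@
r14=1110: @ @ @ @ @ @ @ @
r15=1111: @@@@@@@@@@@@@@@@
r16=10000: @               @
r17=10001: @@              @@
r18=10010: @ @             @ @
r19=10011: @@@@            @@@@
r20=10100: @   @           @   @

Answer: @
@@
@ @
@@@@
@   @
@@  @@
@ @ @ @
@@@@@@@@
@       @
@@      @@
@ @     @ @
@@@@    @@@@
@   @   @   @
@@  @@  @@  @@
@ @ @ @ @ @ @ @
@@@@@@@@@@@@@@@@
@               @
@@              @@
@ @             @ @
@@@@            @@@@
@   @           @   @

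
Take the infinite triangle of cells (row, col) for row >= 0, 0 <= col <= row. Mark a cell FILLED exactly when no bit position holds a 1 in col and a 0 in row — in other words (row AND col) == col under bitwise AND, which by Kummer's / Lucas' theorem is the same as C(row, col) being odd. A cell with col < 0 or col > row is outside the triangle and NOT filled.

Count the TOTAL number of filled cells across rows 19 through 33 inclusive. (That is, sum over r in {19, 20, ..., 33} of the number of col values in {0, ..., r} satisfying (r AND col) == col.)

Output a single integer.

Answer: 158

Derivation:
r19=10011 pc3: +8 =8
r20=10100 pc2: +4 =12
r21=10101 pc3: +8 =20
r22=10110 pc3: +8 =28
r23=10111 pc4: +16 =44
r24=11000 pc2: +4 =48
r25=11001 pc3: +8 =56
r26=11010 pc3: +8 =64
r27=11011 pc4: +16 =80
r28=11100 pc3: +8 =88
r29=11101 pc4: +16 =104
r30=11110 pc4: +16 =120
r31=11111 pc5: +32 =152
r32=100000 pc1: +2 =154
r33=100001 pc2: +4 =158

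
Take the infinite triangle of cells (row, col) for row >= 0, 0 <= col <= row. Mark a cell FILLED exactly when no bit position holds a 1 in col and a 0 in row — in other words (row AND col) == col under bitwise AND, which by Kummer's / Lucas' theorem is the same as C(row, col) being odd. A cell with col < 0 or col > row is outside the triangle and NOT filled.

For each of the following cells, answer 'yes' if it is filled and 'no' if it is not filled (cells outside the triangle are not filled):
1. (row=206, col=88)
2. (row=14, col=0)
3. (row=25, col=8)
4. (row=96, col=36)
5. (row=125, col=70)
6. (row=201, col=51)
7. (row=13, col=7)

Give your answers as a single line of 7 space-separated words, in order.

(206,88): row=0b11001110, col=0b1011000, row AND col = 0b1001000 = 72; 72 != 88 -> empty
(14,0): row=0b1110, col=0b0, row AND col = 0b0 = 0; 0 == 0 -> filled
(25,8): row=0b11001, col=0b1000, row AND col = 0b1000 = 8; 8 == 8 -> filled
(96,36): row=0b1100000, col=0b100100, row AND col = 0b100000 = 32; 32 != 36 -> empty
(125,70): row=0b1111101, col=0b1000110, row AND col = 0b1000100 = 68; 68 != 70 -> empty
(201,51): row=0b11001001, col=0b110011, row AND col = 0b1 = 1; 1 != 51 -> empty
(13,7): row=0b1101, col=0b111, row AND col = 0b101 = 5; 5 != 7 -> empty

Answer: no yes yes no no no no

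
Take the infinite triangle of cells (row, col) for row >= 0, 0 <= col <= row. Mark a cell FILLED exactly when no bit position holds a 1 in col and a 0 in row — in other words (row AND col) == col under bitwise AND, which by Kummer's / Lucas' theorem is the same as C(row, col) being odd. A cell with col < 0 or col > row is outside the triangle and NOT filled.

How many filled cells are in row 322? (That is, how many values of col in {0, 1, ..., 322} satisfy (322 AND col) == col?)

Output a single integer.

322 in binary = 101000010
popcount(322) = number of 1-bits in 101000010 = 3
A col c satisfies (322 AND c) == c iff every set bit of c is also set in 322; each of the 3 set bits of 322 can independently be on or off in c.
count = 2^3 = 8

Answer: 8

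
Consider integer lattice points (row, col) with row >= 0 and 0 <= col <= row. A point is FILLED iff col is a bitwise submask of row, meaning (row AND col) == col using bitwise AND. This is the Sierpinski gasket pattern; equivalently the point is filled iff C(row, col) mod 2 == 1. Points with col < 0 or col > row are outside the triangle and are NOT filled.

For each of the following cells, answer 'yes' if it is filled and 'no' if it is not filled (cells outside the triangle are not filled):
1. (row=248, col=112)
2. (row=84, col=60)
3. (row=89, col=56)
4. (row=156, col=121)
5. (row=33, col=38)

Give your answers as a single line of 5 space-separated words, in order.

Answer: yes no no no no

Derivation:
(248,112): row=0b11111000, col=0b1110000, row AND col = 0b1110000 = 112; 112 == 112 -> filled
(84,60): row=0b1010100, col=0b111100, row AND col = 0b10100 = 20; 20 != 60 -> empty
(89,56): row=0b1011001, col=0b111000, row AND col = 0b11000 = 24; 24 != 56 -> empty
(156,121): row=0b10011100, col=0b1111001, row AND col = 0b11000 = 24; 24 != 121 -> empty
(33,38): col outside [0, 33] -> not filled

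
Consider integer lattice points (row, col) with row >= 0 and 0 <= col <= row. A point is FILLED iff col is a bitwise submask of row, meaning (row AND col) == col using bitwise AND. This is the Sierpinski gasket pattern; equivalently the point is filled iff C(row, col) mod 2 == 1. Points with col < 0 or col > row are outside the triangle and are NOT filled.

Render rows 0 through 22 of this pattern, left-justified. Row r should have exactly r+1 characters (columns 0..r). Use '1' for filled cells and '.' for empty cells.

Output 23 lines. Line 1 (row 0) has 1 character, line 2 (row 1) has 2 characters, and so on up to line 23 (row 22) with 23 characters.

Answer: 1
11
1.1
1111
1...1
11..11
1.1.1.1
11111111
1.......1
11......11
1.1.....1.1
1111....1111
1...1...1...1
11..11..11..11
1.1.1.1.1.1.1.1
1111111111111111
1...............1
11..............11
1.1.............1.1
1111............1111
1...1...........1...1
11..11..........11..11
1.1.1.1.........1.1.1.1

Derivation:
r0=0: 1
r1=1: 11
r2=10: 1.1
r3=11: 1111
r4=100: 1...1
r5=101: 11..11
r6=110: 1.1.1.1
r7=111: 11111111
r8=1000: 1.......1
r9=1001: 11......11
r10=1010: 1.1.....1.1
r11=1011: 1111....1111
r12=1100: 1...1...1...1
r13=1101: 11..11..11..11
r14=1110: 1.1.1.1.1.1.1.1
r15=1111: 1111111111111111
r16=10000: 1...............1
r17=10001: 11..............11
r18=10010: 1.1.............1.1
r19=10011: 1111............1111
r20=10100: 1...1...........1...1
r21=10101: 11..11..........11..11
r22=10110: 1.1.1.1.........1.1.1.1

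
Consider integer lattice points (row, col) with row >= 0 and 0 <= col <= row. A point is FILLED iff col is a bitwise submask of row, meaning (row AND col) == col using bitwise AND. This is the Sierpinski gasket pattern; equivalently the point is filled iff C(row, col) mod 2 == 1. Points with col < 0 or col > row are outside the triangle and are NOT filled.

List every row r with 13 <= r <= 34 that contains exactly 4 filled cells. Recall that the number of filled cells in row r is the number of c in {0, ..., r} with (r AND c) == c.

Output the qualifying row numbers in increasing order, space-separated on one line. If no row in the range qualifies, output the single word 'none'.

Answer: 17 18 20 24 33 34

Derivation:
Row r has 2^popcount(r) filled cells, so we need popcount(r) = log2(4) = 2.
Scan r = 13..34 and keep those with exactly 2 one-bits:
r=13=1101 popcount=3 -> skip
r=14=1110 popcount=3 -> skip
r=15=1111 popcount=4 -> skip
r=16=10000 popcount=1 -> skip
r=17=10001 popcount=2 -> KEEP
r=18=10010 popcount=2 -> KEEP
r=19=10011 popcount=3 -> skip
r=20=10100 popcount=2 -> KEEP
r=21=10101 popcount=3 -> skip
r=22=10110 popcount=3 -> skip
r=23=10111 popcount=4 -> skip
r=24=11000 popcount=2 -> KEEP
r=25=11001 popcount=3 -> skip
r=26=11010 popcount=3 -> skip
r=27=11011 popcount=4 -> skip
r=28=11100 popcount=3 -> skip
r=29=11101 popcount=4 -> skip
r=30=11110 popcount=4 -> skip
r=31=11111 popcount=5 -> skip
r=32=100000 popcount=1 -> skip
r=33=100001 popcount=2 -> KEEP
r=34=100010 popcount=2 -> KEEP
Kept rows: 17 18 20 24 33 34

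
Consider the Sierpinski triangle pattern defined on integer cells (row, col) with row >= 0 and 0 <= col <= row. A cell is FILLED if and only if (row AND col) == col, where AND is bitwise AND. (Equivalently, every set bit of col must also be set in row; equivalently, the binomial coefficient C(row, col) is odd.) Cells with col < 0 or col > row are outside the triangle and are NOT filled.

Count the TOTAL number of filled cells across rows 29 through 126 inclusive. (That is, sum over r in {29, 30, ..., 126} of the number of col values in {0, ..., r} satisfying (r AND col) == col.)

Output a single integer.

Answer: 1880

Derivation:
r29=11101 pc4: +16 =16
r30=11110 pc4: +16 =32
r31=11111 pc5: +32 =64
r32=100000 pc1: +2 =66
r33=100001 pc2: +4 =70
r34=100010 pc2: +4 =74
r35=100011 pc3: +8 =82
r36=100100 pc2: +4 =86
r37=100101 pc3: +8 =94
r38=100110 pc3: +8 =102
r39=100111 pc4: +16 =118
r40=101000 pc2: +4 =122
r41=101001 pc3: +8 =130
r42=101010 pc3: +8 =138
r43=101011 pc4: +16 =154
r44=101100 pc3: +8 =162
r45=101101 pc4: +16 =178
r46=101110 pc4: +16 =194
r47=101111 pc5: +32 =226
r48=110000 pc2: +4 =230
r49=110001 pc3: +8 =238
r50=110010 pc3: +8 =246
r51=110011 pc4: +16 =262
r52=110100 pc3: +8 =270
r53=110101 pc4: +16 =286
r54=110110 pc4: +16 =302
r55=110111 pc5: +32 =334
r56=111000 pc3: +8 =342
r57=111001 pc4: +16 =358
r58=111010 pc4: +16 =374
r59=111011 pc5: +32 =406
r60=111100 pc4: +16 =422
r61=111101 pc5: +32 =454
r62=111110 pc5: +32 =486
r63=111111 pc6: +64 =550
r64=1000000 pc1: +2 =552
r65=1000001 pc2: +4 =556
r66=1000010 pc2: +4 =560
r67=1000011 pc3: +8 =568
r68=1000100 pc2: +4 =572
r69=1000101 pc3: +8 =580
r70=1000110 pc3: +8 =588
r71=1000111 pc4: +16 =604
r72=1001000 pc2: +4 =608
r73=1001001 pc3: +8 =616
r74=1001010 pc3: +8 =624
r75=1001011 pc4: +16 =640
r76=1001100 pc3: +8 =648
r77=1001101 pc4: +16 =664
r78=1001110 pc4: +16 =680
r79=1001111 pc5: +32 =712
r80=1010000 pc2: +4 =716
r81=1010001 pc3: +8 =724
r82=1010010 pc3: +8 =732
r83=1010011 pc4: +16 =748
r84=1010100 pc3: +8 =756
r85=1010101 pc4: +16 =772
r86=1010110 pc4: +16 =788
r87=1010111 pc5: +32 =820
r88=1011000 pc3: +8 =828
r89=1011001 pc4: +16 =844
r90=1011010 pc4: +16 =860
r91=1011011 pc5: +32 =892
r92=1011100 pc4: +16 =908
r93=1011101 pc5: +32 =940
r94=1011110 pc5: +32 =972
r95=1011111 pc6: +64 =1036
r96=1100000 pc2: +4 =1040
r97=1100001 pc3: +8 =1048
r98=1100010 pc3: +8 =1056
r99=1100011 pc4: +16 =1072
r100=1100100 pc3: +8 =1080
r101=1100101 pc4: +16 =1096
r102=1100110 pc4: +16 =1112
r103=1100111 pc5: +32 =1144
r104=1101000 pc3: +8 =1152
r105=1101001 pc4: +16 =1168
r106=1101010 pc4: +16 =1184
r107=1101011 pc5: +32 =1216
r108=1101100 pc4: +16 =1232
r109=1101101 pc5: +32 =1264
r110=1101110 pc5: +32 =1296
r111=1101111 pc6: +64 =1360
r112=1110000 pc3: +8 =1368
r113=1110001 pc4: +16 =1384
r114=1110010 pc4: +16 =1400
r115=1110011 pc5: +32 =1432
r116=1110100 pc4: +16 =1448
r117=1110101 pc5: +32 =1480
r118=1110110 pc5: +32 =1512
r119=1110111 pc6: +64 =1576
r120=1111000 pc4: +16 =1592
r121=1111001 pc5: +32 =1624
r122=1111010 pc5: +32 =1656
r123=1111011 pc6: +64 =1720
r124=1111100 pc5: +32 =1752
r125=1111101 pc6: +64 =1816
r126=1111110 pc6: +64 =1880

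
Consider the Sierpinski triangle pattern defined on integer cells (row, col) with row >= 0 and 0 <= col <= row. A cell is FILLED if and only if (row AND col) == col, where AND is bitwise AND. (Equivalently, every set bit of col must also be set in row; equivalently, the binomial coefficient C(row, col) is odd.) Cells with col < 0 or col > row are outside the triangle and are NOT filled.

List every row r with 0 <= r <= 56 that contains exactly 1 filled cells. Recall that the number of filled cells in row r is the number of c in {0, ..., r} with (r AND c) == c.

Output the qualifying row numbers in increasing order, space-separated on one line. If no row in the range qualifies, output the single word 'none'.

Answer: 0

Derivation:
Row r has 2^popcount(r) filled cells, so we need popcount(r) = log2(1) = 0.
Scan r = 0..56 and keep those with exactly 0 one-bits:
r=0=0 popcount=0 -> KEEP
r=1=1 popcount=1 -> skip
r=2=10 popcount=1 -> skip
r=3=11 popcount=2 -> skip
r=4=100 popcount=1 -> skip
r=5=101 popcount=2 -> skip
r=6=110 popcount=2 -> skip
r=7=111 popcount=3 -> skip
r=8=1000 popcount=1 -> skip
r=9=1001 popcount=2 -> skip
r=10=1010 popcount=2 -> skip
r=11=1011 popcount=3 -> skip
r=12=1100 popcount=2 -> skip
r=13=1101 popcount=3 -> skip
r=14=1110 popcount=3 -> skip
r=15=1111 popcount=4 -> skip
r=16=10000 popcount=1 -> skip
r=17=10001 popcount=2 -> skip
r=18=10010 popcount=2 -> skip
r=19=10011 popcount=3 -> skip
r=20=10100 popcount=2 -> skip
r=21=10101 popcount=3 -> skip
r=22=10110 popcount=3 -> skip
r=23=10111 popcount=4 -> skip
r=24=11000 popcount=2 -> skip
r=25=11001 popcount=3 -> skip
r=26=11010 popcount=3 -> skip
r=27=11011 popcount=4 -> skip
r=28=11100 popcount=3 -> skip
r=29=11101 popcount=4 -> skip
r=30=11110 popcount=4 -> skip
r=31=11111 popcount=5 -> skip
r=32=100000 popcount=1 -> skip
r=33=100001 popcount=2 -> skip
r=34=100010 popcount=2 -> skip
r=35=100011 popcount=3 -> skip
r=36=100100 popcount=2 -> skip
r=37=100101 popcount=3 -> skip
r=38=100110 popcount=3 -> skip
r=39=100111 popcount=4 -> skip
r=40=101000 popcount=2 -> skip
r=41=101001 popcount=3 -> skip
r=42=101010 popcount=3 -> skip
r=43=101011 popcount=4 -> skip
r=44=101100 popcount=3 -> skip
r=45=101101 popcount=4 -> skip
r=46=101110 popcount=4 -> skip
r=47=101111 popcount=5 -> skip
r=48=110000 popcount=2 -> skip
r=49=110001 popcount=3 -> skip
r=50=110010 popcount=3 -> skip
r=51=110011 popcount=4 -> skip
r=52=110100 popcount=3 -> skip
r=53=110101 popcount=4 -> skip
r=54=110110 popcount=4 -> skip
r=55=110111 popcount=5 -> skip
r=56=111000 popcount=3 -> skip
Kept rows: 0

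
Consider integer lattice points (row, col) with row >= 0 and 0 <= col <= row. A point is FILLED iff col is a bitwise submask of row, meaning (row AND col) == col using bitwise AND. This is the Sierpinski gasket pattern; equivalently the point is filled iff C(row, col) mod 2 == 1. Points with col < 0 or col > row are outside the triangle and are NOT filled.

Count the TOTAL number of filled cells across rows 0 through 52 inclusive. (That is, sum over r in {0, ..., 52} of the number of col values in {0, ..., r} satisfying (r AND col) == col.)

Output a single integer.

Answer: 449

Derivation:
r0=0 pc0: +1 =1
r1=1 pc1: +2 =3
r2=10 pc1: +2 =5
r3=11 pc2: +4 =9
r4=100 pc1: +2 =11
r5=101 pc2: +4 =15
r6=110 pc2: +4 =19
r7=111 pc3: +8 =27
r8=1000 pc1: +2 =29
r9=1001 pc2: +4 =33
r10=1010 pc2: +4 =37
r11=1011 pc3: +8 =45
r12=1100 pc2: +4 =49
r13=1101 pc3: +8 =57
r14=1110 pc3: +8 =65
r15=1111 pc4: +16 =81
r16=10000 pc1: +2 =83
r17=10001 pc2: +4 =87
r18=10010 pc2: +4 =91
r19=10011 pc3: +8 =99
r20=10100 pc2: +4 =103
r21=10101 pc3: +8 =111
r22=10110 pc3: +8 =119
r23=10111 pc4: +16 =135
r24=11000 pc2: +4 =139
r25=11001 pc3: +8 =147
r26=11010 pc3: +8 =155
r27=11011 pc4: +16 =171
r28=11100 pc3: +8 =179
r29=11101 pc4: +16 =195
r30=11110 pc4: +16 =211
r31=11111 pc5: +32 =243
r32=100000 pc1: +2 =245
r33=100001 pc2: +4 =249
r34=100010 pc2: +4 =253
r35=100011 pc3: +8 =261
r36=100100 pc2: +4 =265
r37=100101 pc3: +8 =273
r38=100110 pc3: +8 =281
r39=100111 pc4: +16 =297
r40=101000 pc2: +4 =301
r41=101001 pc3: +8 =309
r42=101010 pc3: +8 =317
r43=101011 pc4: +16 =333
r44=101100 pc3: +8 =341
r45=101101 pc4: +16 =357
r46=101110 pc4: +16 =373
r47=101111 pc5: +32 =405
r48=110000 pc2: +4 =409
r49=110001 pc3: +8 =417
r50=110010 pc3: +8 =425
r51=110011 pc4: +16 =441
r52=110100 pc3: +8 =449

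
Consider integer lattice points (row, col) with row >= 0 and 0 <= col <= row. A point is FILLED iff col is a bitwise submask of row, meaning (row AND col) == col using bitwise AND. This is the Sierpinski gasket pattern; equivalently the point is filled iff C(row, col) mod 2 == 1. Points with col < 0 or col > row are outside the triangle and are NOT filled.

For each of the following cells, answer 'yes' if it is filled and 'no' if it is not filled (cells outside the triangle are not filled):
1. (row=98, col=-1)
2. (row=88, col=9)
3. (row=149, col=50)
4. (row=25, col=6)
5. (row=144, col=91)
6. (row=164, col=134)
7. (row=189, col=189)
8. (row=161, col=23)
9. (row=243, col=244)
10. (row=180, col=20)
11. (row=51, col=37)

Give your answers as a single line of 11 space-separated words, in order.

Answer: no no no no no no yes no no yes no

Derivation:
(98,-1): col outside [0, 98] -> not filled
(88,9): row=0b1011000, col=0b1001, row AND col = 0b1000 = 8; 8 != 9 -> empty
(149,50): row=0b10010101, col=0b110010, row AND col = 0b10000 = 16; 16 != 50 -> empty
(25,6): row=0b11001, col=0b110, row AND col = 0b0 = 0; 0 != 6 -> empty
(144,91): row=0b10010000, col=0b1011011, row AND col = 0b10000 = 16; 16 != 91 -> empty
(164,134): row=0b10100100, col=0b10000110, row AND col = 0b10000100 = 132; 132 != 134 -> empty
(189,189): row=0b10111101, col=0b10111101, row AND col = 0b10111101 = 189; 189 == 189 -> filled
(161,23): row=0b10100001, col=0b10111, row AND col = 0b1 = 1; 1 != 23 -> empty
(243,244): col outside [0, 243] -> not filled
(180,20): row=0b10110100, col=0b10100, row AND col = 0b10100 = 20; 20 == 20 -> filled
(51,37): row=0b110011, col=0b100101, row AND col = 0b100001 = 33; 33 != 37 -> empty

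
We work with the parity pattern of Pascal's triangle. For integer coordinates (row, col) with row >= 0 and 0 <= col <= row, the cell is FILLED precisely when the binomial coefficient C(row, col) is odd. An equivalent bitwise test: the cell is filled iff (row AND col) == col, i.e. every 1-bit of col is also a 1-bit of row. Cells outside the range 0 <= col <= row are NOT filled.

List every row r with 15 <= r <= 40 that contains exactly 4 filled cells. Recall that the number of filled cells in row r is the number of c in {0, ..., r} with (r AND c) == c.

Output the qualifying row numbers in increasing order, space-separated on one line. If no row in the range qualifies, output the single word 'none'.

Answer: 17 18 20 24 33 34 36 40

Derivation:
Row r has 2^popcount(r) filled cells, so we need popcount(r) = log2(4) = 2.
Scan r = 15..40 and keep those with exactly 2 one-bits:
r=15=1111 popcount=4 -> skip
r=16=10000 popcount=1 -> skip
r=17=10001 popcount=2 -> KEEP
r=18=10010 popcount=2 -> KEEP
r=19=10011 popcount=3 -> skip
r=20=10100 popcount=2 -> KEEP
r=21=10101 popcount=3 -> skip
r=22=10110 popcount=3 -> skip
r=23=10111 popcount=4 -> skip
r=24=11000 popcount=2 -> KEEP
r=25=11001 popcount=3 -> skip
r=26=11010 popcount=3 -> skip
r=27=11011 popcount=4 -> skip
r=28=11100 popcount=3 -> skip
r=29=11101 popcount=4 -> skip
r=30=11110 popcount=4 -> skip
r=31=11111 popcount=5 -> skip
r=32=100000 popcount=1 -> skip
r=33=100001 popcount=2 -> KEEP
r=34=100010 popcount=2 -> KEEP
r=35=100011 popcount=3 -> skip
r=36=100100 popcount=2 -> KEEP
r=37=100101 popcount=3 -> skip
r=38=100110 popcount=3 -> skip
r=39=100111 popcount=4 -> skip
r=40=101000 popcount=2 -> KEEP
Kept rows: 17 18 20 24 33 34 36 40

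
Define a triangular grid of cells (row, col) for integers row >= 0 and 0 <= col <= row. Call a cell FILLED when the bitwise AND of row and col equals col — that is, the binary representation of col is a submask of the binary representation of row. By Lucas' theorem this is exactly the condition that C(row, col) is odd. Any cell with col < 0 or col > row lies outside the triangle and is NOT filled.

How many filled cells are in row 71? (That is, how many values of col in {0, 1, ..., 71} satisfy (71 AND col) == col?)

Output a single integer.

Answer: 16

Derivation:
71 in binary = 1000111
popcount(71) = number of 1-bits in 1000111 = 4
A col c satisfies (71 AND c) == c iff every set bit of c is also set in 71; each of the 4 set bits of 71 can independently be on or off in c.
count = 2^4 = 16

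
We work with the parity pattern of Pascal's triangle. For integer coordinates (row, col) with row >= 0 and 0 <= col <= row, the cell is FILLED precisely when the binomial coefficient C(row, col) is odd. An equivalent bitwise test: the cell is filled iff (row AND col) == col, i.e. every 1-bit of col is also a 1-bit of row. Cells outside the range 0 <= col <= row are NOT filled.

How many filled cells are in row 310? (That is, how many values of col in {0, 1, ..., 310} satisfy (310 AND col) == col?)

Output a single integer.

310 in binary = 100110110
popcount(310) = number of 1-bits in 100110110 = 5
A col c satisfies (310 AND c) == c iff every set bit of c is also set in 310; each of the 5 set bits of 310 can independently be on or off in c.
count = 2^5 = 32

Answer: 32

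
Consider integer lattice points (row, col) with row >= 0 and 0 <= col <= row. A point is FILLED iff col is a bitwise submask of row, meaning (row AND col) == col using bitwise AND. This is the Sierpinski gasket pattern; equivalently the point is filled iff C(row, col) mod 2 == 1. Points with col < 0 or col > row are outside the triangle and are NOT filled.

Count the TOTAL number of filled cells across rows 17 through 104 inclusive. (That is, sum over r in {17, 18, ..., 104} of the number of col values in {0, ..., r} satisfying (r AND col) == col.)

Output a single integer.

Answer: 1248

Derivation:
r17=10001 pc2: +4 =4
r18=10010 pc2: +4 =8
r19=10011 pc3: +8 =16
r20=10100 pc2: +4 =20
r21=10101 pc3: +8 =28
r22=10110 pc3: +8 =36
r23=10111 pc4: +16 =52
r24=11000 pc2: +4 =56
r25=11001 pc3: +8 =64
r26=11010 pc3: +8 =72
r27=11011 pc4: +16 =88
r28=11100 pc3: +8 =96
r29=11101 pc4: +16 =112
r30=11110 pc4: +16 =128
r31=11111 pc5: +32 =160
r32=100000 pc1: +2 =162
r33=100001 pc2: +4 =166
r34=100010 pc2: +4 =170
r35=100011 pc3: +8 =178
r36=100100 pc2: +4 =182
r37=100101 pc3: +8 =190
r38=100110 pc3: +8 =198
r39=100111 pc4: +16 =214
r40=101000 pc2: +4 =218
r41=101001 pc3: +8 =226
r42=101010 pc3: +8 =234
r43=101011 pc4: +16 =250
r44=101100 pc3: +8 =258
r45=101101 pc4: +16 =274
r46=101110 pc4: +16 =290
r47=101111 pc5: +32 =322
r48=110000 pc2: +4 =326
r49=110001 pc3: +8 =334
r50=110010 pc3: +8 =342
r51=110011 pc4: +16 =358
r52=110100 pc3: +8 =366
r53=110101 pc4: +16 =382
r54=110110 pc4: +16 =398
r55=110111 pc5: +32 =430
r56=111000 pc3: +8 =438
r57=111001 pc4: +16 =454
r58=111010 pc4: +16 =470
r59=111011 pc5: +32 =502
r60=111100 pc4: +16 =518
r61=111101 pc5: +32 =550
r62=111110 pc5: +32 =582
r63=111111 pc6: +64 =646
r64=1000000 pc1: +2 =648
r65=1000001 pc2: +4 =652
r66=1000010 pc2: +4 =656
r67=1000011 pc3: +8 =664
r68=1000100 pc2: +4 =668
r69=1000101 pc3: +8 =676
r70=1000110 pc3: +8 =684
r71=1000111 pc4: +16 =700
r72=1001000 pc2: +4 =704
r73=1001001 pc3: +8 =712
r74=1001010 pc3: +8 =720
r75=1001011 pc4: +16 =736
r76=1001100 pc3: +8 =744
r77=1001101 pc4: +16 =760
r78=1001110 pc4: +16 =776
r79=1001111 pc5: +32 =808
r80=1010000 pc2: +4 =812
r81=1010001 pc3: +8 =820
r82=1010010 pc3: +8 =828
r83=1010011 pc4: +16 =844
r84=1010100 pc3: +8 =852
r85=1010101 pc4: +16 =868
r86=1010110 pc4: +16 =884
r87=1010111 pc5: +32 =916
r88=1011000 pc3: +8 =924
r89=1011001 pc4: +16 =940
r90=1011010 pc4: +16 =956
r91=1011011 pc5: +32 =988
r92=1011100 pc4: +16 =1004
r93=1011101 pc5: +32 =1036
r94=1011110 pc5: +32 =1068
r95=1011111 pc6: +64 =1132
r96=1100000 pc2: +4 =1136
r97=1100001 pc3: +8 =1144
r98=1100010 pc3: +8 =1152
r99=1100011 pc4: +16 =1168
r100=1100100 pc3: +8 =1176
r101=1100101 pc4: +16 =1192
r102=1100110 pc4: +16 =1208
r103=1100111 pc5: +32 =1240
r104=1101000 pc3: +8 =1248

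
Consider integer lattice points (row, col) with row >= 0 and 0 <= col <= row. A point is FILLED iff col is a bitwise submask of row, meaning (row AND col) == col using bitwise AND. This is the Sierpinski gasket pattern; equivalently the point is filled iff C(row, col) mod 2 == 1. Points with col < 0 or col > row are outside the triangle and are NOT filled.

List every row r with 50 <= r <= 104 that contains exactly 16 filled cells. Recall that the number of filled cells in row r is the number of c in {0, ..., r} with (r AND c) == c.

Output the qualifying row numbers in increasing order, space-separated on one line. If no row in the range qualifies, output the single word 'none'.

Answer: 51 53 54 57 58 60 71 75 77 78 83 85 86 89 90 92 99 101 102

Derivation:
Row r has 2^popcount(r) filled cells, so we need popcount(r) = log2(16) = 4.
Scan r = 50..104 and keep those with exactly 4 one-bits:
r=50=110010 popcount=3 -> skip
r=51=110011 popcount=4 -> KEEP
r=52=110100 popcount=3 -> skip
r=53=110101 popcount=4 -> KEEP
r=54=110110 popcount=4 -> KEEP
r=55=110111 popcount=5 -> skip
r=56=111000 popcount=3 -> skip
r=57=111001 popcount=4 -> KEEP
r=58=111010 popcount=4 -> KEEP
r=59=111011 popcount=5 -> skip
r=60=111100 popcount=4 -> KEEP
r=61=111101 popcount=5 -> skip
r=62=111110 popcount=5 -> skip
r=63=111111 popcount=6 -> skip
r=64=1000000 popcount=1 -> skip
r=65=1000001 popcount=2 -> skip
r=66=1000010 popcount=2 -> skip
r=67=1000011 popcount=3 -> skip
r=68=1000100 popcount=2 -> skip
r=69=1000101 popcount=3 -> skip
r=70=1000110 popcount=3 -> skip
r=71=1000111 popcount=4 -> KEEP
r=72=1001000 popcount=2 -> skip
r=73=1001001 popcount=3 -> skip
r=74=1001010 popcount=3 -> skip
r=75=1001011 popcount=4 -> KEEP
r=76=1001100 popcount=3 -> skip
r=77=1001101 popcount=4 -> KEEP
r=78=1001110 popcount=4 -> KEEP
r=79=1001111 popcount=5 -> skip
r=80=1010000 popcount=2 -> skip
r=81=1010001 popcount=3 -> skip
r=82=1010010 popcount=3 -> skip
r=83=1010011 popcount=4 -> KEEP
r=84=1010100 popcount=3 -> skip
r=85=1010101 popcount=4 -> KEEP
r=86=1010110 popcount=4 -> KEEP
r=87=1010111 popcount=5 -> skip
r=88=1011000 popcount=3 -> skip
r=89=1011001 popcount=4 -> KEEP
r=90=1011010 popcount=4 -> KEEP
r=91=1011011 popcount=5 -> skip
r=92=1011100 popcount=4 -> KEEP
r=93=1011101 popcount=5 -> skip
r=94=1011110 popcount=5 -> skip
r=95=1011111 popcount=6 -> skip
r=96=1100000 popcount=2 -> skip
r=97=1100001 popcount=3 -> skip
r=98=1100010 popcount=3 -> skip
r=99=1100011 popcount=4 -> KEEP
r=100=1100100 popcount=3 -> skip
r=101=1100101 popcount=4 -> KEEP
r=102=1100110 popcount=4 -> KEEP
r=103=1100111 popcount=5 -> skip
r=104=1101000 popcount=3 -> skip
Kept rows: 51 53 54 57 58 60 71 75 77 78 83 85 86 89 90 92 99 101 102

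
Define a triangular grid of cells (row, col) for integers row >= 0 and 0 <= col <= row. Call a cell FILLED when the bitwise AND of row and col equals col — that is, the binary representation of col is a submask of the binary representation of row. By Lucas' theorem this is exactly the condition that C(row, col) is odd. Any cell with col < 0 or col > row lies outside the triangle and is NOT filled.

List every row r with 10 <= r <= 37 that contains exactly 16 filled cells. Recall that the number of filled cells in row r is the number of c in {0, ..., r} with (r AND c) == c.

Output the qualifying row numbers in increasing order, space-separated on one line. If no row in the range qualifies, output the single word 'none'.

Answer: 15 23 27 29 30

Derivation:
Row r has 2^popcount(r) filled cells, so we need popcount(r) = log2(16) = 4.
Scan r = 10..37 and keep those with exactly 4 one-bits:
r=10=1010 popcount=2 -> skip
r=11=1011 popcount=3 -> skip
r=12=1100 popcount=2 -> skip
r=13=1101 popcount=3 -> skip
r=14=1110 popcount=3 -> skip
r=15=1111 popcount=4 -> KEEP
r=16=10000 popcount=1 -> skip
r=17=10001 popcount=2 -> skip
r=18=10010 popcount=2 -> skip
r=19=10011 popcount=3 -> skip
r=20=10100 popcount=2 -> skip
r=21=10101 popcount=3 -> skip
r=22=10110 popcount=3 -> skip
r=23=10111 popcount=4 -> KEEP
r=24=11000 popcount=2 -> skip
r=25=11001 popcount=3 -> skip
r=26=11010 popcount=3 -> skip
r=27=11011 popcount=4 -> KEEP
r=28=11100 popcount=3 -> skip
r=29=11101 popcount=4 -> KEEP
r=30=11110 popcount=4 -> KEEP
r=31=11111 popcount=5 -> skip
r=32=100000 popcount=1 -> skip
r=33=100001 popcount=2 -> skip
r=34=100010 popcount=2 -> skip
r=35=100011 popcount=3 -> skip
r=36=100100 popcount=2 -> skip
r=37=100101 popcount=3 -> skip
Kept rows: 15 23 27 29 30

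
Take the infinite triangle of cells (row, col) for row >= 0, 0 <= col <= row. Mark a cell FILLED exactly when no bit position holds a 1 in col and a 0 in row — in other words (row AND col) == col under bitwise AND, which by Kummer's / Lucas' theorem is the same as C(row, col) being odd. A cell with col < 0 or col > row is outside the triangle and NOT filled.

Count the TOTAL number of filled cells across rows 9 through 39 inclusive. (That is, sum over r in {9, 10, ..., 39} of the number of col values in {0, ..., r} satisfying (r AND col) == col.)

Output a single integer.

r9=1001 pc2: +4 =4
r10=1010 pc2: +4 =8
r11=1011 pc3: +8 =16
r12=1100 pc2: +4 =20
r13=1101 pc3: +8 =28
r14=1110 pc3: +8 =36
r15=1111 pc4: +16 =52
r16=10000 pc1: +2 =54
r17=10001 pc2: +4 =58
r18=10010 pc2: +4 =62
r19=10011 pc3: +8 =70
r20=10100 pc2: +4 =74
r21=10101 pc3: +8 =82
r22=10110 pc3: +8 =90
r23=10111 pc4: +16 =106
r24=11000 pc2: +4 =110
r25=11001 pc3: +8 =118
r26=11010 pc3: +8 =126
r27=11011 pc4: +16 =142
r28=11100 pc3: +8 =150
r29=11101 pc4: +16 =166
r30=11110 pc4: +16 =182
r31=11111 pc5: +32 =214
r32=100000 pc1: +2 =216
r33=100001 pc2: +4 =220
r34=100010 pc2: +4 =224
r35=100011 pc3: +8 =232
r36=100100 pc2: +4 =236
r37=100101 pc3: +8 =244
r38=100110 pc3: +8 =252
r39=100111 pc4: +16 =268

Answer: 268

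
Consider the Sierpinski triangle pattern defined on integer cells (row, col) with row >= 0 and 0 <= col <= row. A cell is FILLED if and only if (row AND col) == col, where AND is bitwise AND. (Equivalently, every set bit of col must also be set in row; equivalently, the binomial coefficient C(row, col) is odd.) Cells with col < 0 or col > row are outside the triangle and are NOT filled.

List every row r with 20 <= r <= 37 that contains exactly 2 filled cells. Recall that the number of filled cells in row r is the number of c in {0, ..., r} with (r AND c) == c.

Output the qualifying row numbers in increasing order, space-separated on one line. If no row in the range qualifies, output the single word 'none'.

Answer: 32

Derivation:
Row r has 2^popcount(r) filled cells, so we need popcount(r) = log2(2) = 1.
Scan r = 20..37 and keep those with exactly 1 one-bits:
r=20=10100 popcount=2 -> skip
r=21=10101 popcount=3 -> skip
r=22=10110 popcount=3 -> skip
r=23=10111 popcount=4 -> skip
r=24=11000 popcount=2 -> skip
r=25=11001 popcount=3 -> skip
r=26=11010 popcount=3 -> skip
r=27=11011 popcount=4 -> skip
r=28=11100 popcount=3 -> skip
r=29=11101 popcount=4 -> skip
r=30=11110 popcount=4 -> skip
r=31=11111 popcount=5 -> skip
r=32=100000 popcount=1 -> KEEP
r=33=100001 popcount=2 -> skip
r=34=100010 popcount=2 -> skip
r=35=100011 popcount=3 -> skip
r=36=100100 popcount=2 -> skip
r=37=100101 popcount=3 -> skip
Kept rows: 32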